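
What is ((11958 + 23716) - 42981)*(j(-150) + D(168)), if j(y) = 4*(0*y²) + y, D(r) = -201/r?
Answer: 61868369/56 ≈ 1.1048e+6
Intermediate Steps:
j(y) = y (j(y) = 4*0 + y = 0 + y = y)
((11958 + 23716) - 42981)*(j(-150) + D(168)) = ((11958 + 23716) - 42981)*(-150 - 201/168) = (35674 - 42981)*(-150 - 201*1/168) = -7307*(-150 - 67/56) = -7307*(-8467/56) = 61868369/56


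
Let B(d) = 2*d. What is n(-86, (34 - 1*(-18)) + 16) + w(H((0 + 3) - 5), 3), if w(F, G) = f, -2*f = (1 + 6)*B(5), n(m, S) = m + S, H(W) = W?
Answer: -53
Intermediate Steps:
n(m, S) = S + m
f = -35 (f = -(1 + 6)*2*5/2 = -7*10/2 = -½*70 = -35)
w(F, G) = -35
n(-86, (34 - 1*(-18)) + 16) + w(H((0 + 3) - 5), 3) = (((34 - 1*(-18)) + 16) - 86) - 35 = (((34 + 18) + 16) - 86) - 35 = ((52 + 16) - 86) - 35 = (68 - 86) - 35 = -18 - 35 = -53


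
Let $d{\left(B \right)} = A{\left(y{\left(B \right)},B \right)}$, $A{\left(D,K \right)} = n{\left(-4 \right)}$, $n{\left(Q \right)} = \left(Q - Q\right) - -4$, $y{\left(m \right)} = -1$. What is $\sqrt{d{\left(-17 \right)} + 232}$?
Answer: $2 \sqrt{59} \approx 15.362$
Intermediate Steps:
$n{\left(Q \right)} = 4$ ($n{\left(Q \right)} = 0 + 4 = 4$)
$A{\left(D,K \right)} = 4$
$d{\left(B \right)} = 4$
$\sqrt{d{\left(-17 \right)} + 232} = \sqrt{4 + 232} = \sqrt{236} = 2 \sqrt{59}$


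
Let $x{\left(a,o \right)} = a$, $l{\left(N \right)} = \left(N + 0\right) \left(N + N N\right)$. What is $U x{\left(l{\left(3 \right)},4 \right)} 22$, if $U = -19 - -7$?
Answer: $-9504$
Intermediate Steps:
$l{\left(N \right)} = N \left(N + N^{2}\right)$
$U = -12$ ($U = -19 + 7 = -12$)
$U x{\left(l{\left(3 \right)},4 \right)} 22 = - 12 \cdot 3^{2} \left(1 + 3\right) 22 = - 12 \cdot 9 \cdot 4 \cdot 22 = \left(-12\right) 36 \cdot 22 = \left(-432\right) 22 = -9504$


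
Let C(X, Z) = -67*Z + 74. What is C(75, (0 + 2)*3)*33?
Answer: -10824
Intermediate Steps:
C(X, Z) = 74 - 67*Z
C(75, (0 + 2)*3)*33 = (74 - 67*(0 + 2)*3)*33 = (74 - 134*3)*33 = (74 - 67*6)*33 = (74 - 402)*33 = -328*33 = -10824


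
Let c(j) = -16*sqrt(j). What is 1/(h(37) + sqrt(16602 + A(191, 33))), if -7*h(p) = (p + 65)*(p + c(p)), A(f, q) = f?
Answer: 7/(-3774 + 7*sqrt(16793) + 1632*sqrt(37)) ≈ 0.00099147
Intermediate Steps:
h(p) = -(65 + p)*(p - 16*sqrt(p))/7 (h(p) = -(p + 65)*(p - 16*sqrt(p))/7 = -(65 + p)*(p - 16*sqrt(p))/7)
1/(h(37) + sqrt(16602 + A(191, 33))) = 1/((-65/7*37 - 1/7*37**2 + 16*37**(3/2)/7 + 1040*sqrt(37)/7) + sqrt(16602 + 191)) = 1/((-2405/7 - 1/7*1369 + 16*(37*sqrt(37))/7 + 1040*sqrt(37)/7) + sqrt(16793)) = 1/((-2405/7 - 1369/7 + 592*sqrt(37)/7 + 1040*sqrt(37)/7) + sqrt(16793)) = 1/((-3774/7 + 1632*sqrt(37)/7) + sqrt(16793)) = 1/(-3774/7 + sqrt(16793) + 1632*sqrt(37)/7)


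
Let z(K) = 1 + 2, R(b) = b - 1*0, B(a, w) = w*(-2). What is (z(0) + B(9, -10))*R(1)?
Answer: 23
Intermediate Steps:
B(a, w) = -2*w
R(b) = b (R(b) = b + 0 = b)
z(K) = 3
(z(0) + B(9, -10))*R(1) = (3 - 2*(-10))*1 = (3 + 20)*1 = 23*1 = 23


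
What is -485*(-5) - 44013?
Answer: -41588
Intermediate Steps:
-485*(-5) - 44013 = 2425 - 44013 = -41588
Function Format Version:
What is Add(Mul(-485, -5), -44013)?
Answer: -41588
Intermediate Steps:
Add(Mul(-485, -5), -44013) = Add(2425, -44013) = -41588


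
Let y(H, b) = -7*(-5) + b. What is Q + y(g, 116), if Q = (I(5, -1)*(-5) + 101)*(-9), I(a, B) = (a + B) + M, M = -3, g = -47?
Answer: -713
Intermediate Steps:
I(a, B) = -3 + B + a (I(a, B) = (a + B) - 3 = (B + a) - 3 = -3 + B + a)
Q = -864 (Q = ((-3 - 1 + 5)*(-5) + 101)*(-9) = (1*(-5) + 101)*(-9) = (-5 + 101)*(-9) = 96*(-9) = -864)
y(H, b) = 35 + b
Q + y(g, 116) = -864 + (35 + 116) = -864 + 151 = -713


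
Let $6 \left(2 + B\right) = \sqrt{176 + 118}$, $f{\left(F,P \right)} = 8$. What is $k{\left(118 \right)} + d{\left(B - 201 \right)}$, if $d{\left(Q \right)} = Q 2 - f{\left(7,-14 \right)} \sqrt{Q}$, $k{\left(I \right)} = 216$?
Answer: $-190 + \frac{7 \sqrt{6}}{3} - \frac{4 i \sqrt{7308 - 42 \sqrt{6}}}{3} \approx -184.28 - 113.18 i$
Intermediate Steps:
$B = -2 + \frac{7 \sqrt{6}}{6}$ ($B = -2 + \frac{\sqrt{176 + 118}}{6} = -2 + \frac{\sqrt{294}}{6} = -2 + \frac{7 \sqrt{6}}{6} \approx 0.85774$)
$d{\left(Q \right)} = - 8 \sqrt{Q} + 2 Q$ ($d{\left(Q \right)} = Q 2 - 8 \sqrt{Q} = 2 Q - 8 \sqrt{Q} = - 8 \sqrt{Q} + 2 Q$)
$k{\left(118 \right)} + d{\left(B - 201 \right)} = 216 + \left(- 8 \sqrt{\left(-2 + \frac{7 \sqrt{6}}{6}\right) - 201} + 2 \left(\left(-2 + \frac{7 \sqrt{6}}{6}\right) - 201\right)\right) = 216 + \left(- 8 \sqrt{-203 + \frac{7 \sqrt{6}}{6}} + 2 \left(-203 + \frac{7 \sqrt{6}}{6}\right)\right) = 216 - \left(406 + 8 \sqrt{-203 + \frac{7 \sqrt{6}}{6}} - \frac{7 \sqrt{6}}{3}\right) = -190 - 8 \sqrt{-203 + \frac{7 \sqrt{6}}{6}} + \frac{7 \sqrt{6}}{3}$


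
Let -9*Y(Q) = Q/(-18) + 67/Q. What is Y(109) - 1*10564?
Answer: -186528437/17658 ≈ -10563.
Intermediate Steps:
Y(Q) = -67/(9*Q) + Q/162 (Y(Q) = -(Q/(-18) + 67/Q)/9 = -(Q*(-1/18) + 67/Q)/9 = -(-Q/18 + 67/Q)/9 = -(67/Q - Q/18)/9 = -67/(9*Q) + Q/162)
Y(109) - 1*10564 = (1/162)*(-1206 + 109²)/109 - 1*10564 = (1/162)*(1/109)*(-1206 + 11881) - 10564 = (1/162)*(1/109)*10675 - 10564 = 10675/17658 - 10564 = -186528437/17658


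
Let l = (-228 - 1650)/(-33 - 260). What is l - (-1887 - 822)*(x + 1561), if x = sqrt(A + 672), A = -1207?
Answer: 1239025335/293 + 2709*I*sqrt(535) ≈ 4.2288e+6 + 62659.0*I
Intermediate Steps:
x = I*sqrt(535) (x = sqrt(-1207 + 672) = sqrt(-535) = I*sqrt(535) ≈ 23.13*I)
l = 1878/293 (l = -1878/(-293) = -1878*(-1/293) = 1878/293 ≈ 6.4096)
l - (-1887 - 822)*(x + 1561) = 1878/293 - (-1887 - 822)*(I*sqrt(535) + 1561) = 1878/293 - (-2709)*(1561 + I*sqrt(535)) = 1878/293 - (-4228749 - 2709*I*sqrt(535)) = 1878/293 + (4228749 + 2709*I*sqrt(535)) = 1239025335/293 + 2709*I*sqrt(535)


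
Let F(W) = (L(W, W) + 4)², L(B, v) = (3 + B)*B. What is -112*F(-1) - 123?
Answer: -571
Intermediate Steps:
L(B, v) = B*(3 + B)
F(W) = (4 + W*(3 + W))² (F(W) = (W*(3 + W) + 4)² = (4 + W*(3 + W))²)
-112*F(-1) - 123 = -112*(4 - (3 - 1))² - 123 = -112*(4 - 1*2)² - 123 = -112*(4 - 2)² - 123 = -112*2² - 123 = -112*4 - 123 = -448 - 123 = -571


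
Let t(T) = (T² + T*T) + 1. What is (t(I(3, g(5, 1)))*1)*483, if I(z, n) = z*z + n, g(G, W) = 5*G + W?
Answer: 1183833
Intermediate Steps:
g(G, W) = W + 5*G
I(z, n) = n + z² (I(z, n) = z² + n = n + z²)
t(T) = 1 + 2*T² (t(T) = (T² + T²) + 1 = 2*T² + 1 = 1 + 2*T²)
(t(I(3, g(5, 1)))*1)*483 = ((1 + 2*((1 + 5*5) + 3²)²)*1)*483 = ((1 + 2*((1 + 25) + 9)²)*1)*483 = ((1 + 2*(26 + 9)²)*1)*483 = ((1 + 2*35²)*1)*483 = ((1 + 2*1225)*1)*483 = ((1 + 2450)*1)*483 = (2451*1)*483 = 2451*483 = 1183833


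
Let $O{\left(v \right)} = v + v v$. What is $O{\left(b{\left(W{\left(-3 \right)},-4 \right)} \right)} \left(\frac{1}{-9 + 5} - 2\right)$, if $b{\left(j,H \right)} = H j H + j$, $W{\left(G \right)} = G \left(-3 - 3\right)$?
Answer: $- \frac{422739}{2} \approx -2.1137 \cdot 10^{5}$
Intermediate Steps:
$W{\left(G \right)} = - 6 G$ ($W{\left(G \right)} = G \left(-6\right) = - 6 G$)
$b{\left(j,H \right)} = j + j H^{2}$ ($b{\left(j,H \right)} = j H^{2} + j = j + j H^{2}$)
$O{\left(v \right)} = v + v^{2}$
$O{\left(b{\left(W{\left(-3 \right)},-4 \right)} \right)} \left(\frac{1}{-9 + 5} - 2\right) = \left(-6\right) \left(-3\right) \left(1 + \left(-4\right)^{2}\right) \left(1 + \left(-6\right) \left(-3\right) \left(1 + \left(-4\right)^{2}\right)\right) \left(\frac{1}{-9 + 5} - 2\right) = 18 \left(1 + 16\right) \left(1 + 18 \left(1 + 16\right)\right) \left(\frac{1}{-4} - 2\right) = 18 \cdot 17 \left(1 + 18 \cdot 17\right) \left(- \frac{1}{4} - 2\right) = 306 \left(1 + 306\right) \left(- \frac{9}{4}\right) = 306 \cdot 307 \left(- \frac{9}{4}\right) = 93942 \left(- \frac{9}{4}\right) = - \frac{422739}{2}$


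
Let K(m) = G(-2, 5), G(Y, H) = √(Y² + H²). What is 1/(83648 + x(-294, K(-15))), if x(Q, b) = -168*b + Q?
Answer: 41677/3473535410 + 42*√29/1736767705 ≈ 1.2129e-5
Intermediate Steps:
G(Y, H) = √(H² + Y²)
K(m) = √29 (K(m) = √(5² + (-2)²) = √(25 + 4) = √29)
x(Q, b) = Q - 168*b
1/(83648 + x(-294, K(-15))) = 1/(83648 + (-294 - 168*√29)) = 1/(83354 - 168*√29)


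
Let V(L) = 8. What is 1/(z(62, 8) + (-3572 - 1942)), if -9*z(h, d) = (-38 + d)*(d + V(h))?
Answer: -3/16382 ≈ -0.00018313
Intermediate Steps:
z(h, d) = -(-38 + d)*(8 + d)/9 (z(h, d) = -(-38 + d)*(d + 8)/9 = -(-38 + d)*(8 + d)/9)
1/(z(62, 8) + (-3572 - 1942)) = 1/((304/9 - 1/9*8**2 + (10/3)*8) + (-3572 - 1942)) = 1/((304/9 - 1/9*64 + 80/3) - 5514) = 1/((304/9 - 64/9 + 80/3) - 5514) = 1/(160/3 - 5514) = 1/(-16382/3) = -3/16382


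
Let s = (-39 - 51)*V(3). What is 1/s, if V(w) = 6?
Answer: -1/540 ≈ -0.0018519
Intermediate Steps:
s = -540 (s = (-39 - 51)*6 = -90*6 = -540)
1/s = 1/(-540) = -1/540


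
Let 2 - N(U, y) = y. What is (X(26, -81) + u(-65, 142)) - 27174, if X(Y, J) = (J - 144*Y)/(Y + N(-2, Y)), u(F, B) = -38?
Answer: -58249/2 ≈ -29125.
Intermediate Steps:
N(U, y) = 2 - y
X(Y, J) = J/2 - 72*Y (X(Y, J) = (J - 144*Y)/(Y + (2 - Y)) = (J - 144*Y)/2 = (J - 144*Y)*(½) = J/2 - 72*Y)
(X(26, -81) + u(-65, 142)) - 27174 = (((½)*(-81) - 72*26) - 38) - 27174 = ((-81/2 - 1872) - 38) - 27174 = (-3825/2 - 38) - 27174 = -3901/2 - 27174 = -58249/2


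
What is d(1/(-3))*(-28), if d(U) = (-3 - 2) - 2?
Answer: 196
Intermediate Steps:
d(U) = -7 (d(U) = -5 - 2 = -7)
d(1/(-3))*(-28) = -7*(-28) = 196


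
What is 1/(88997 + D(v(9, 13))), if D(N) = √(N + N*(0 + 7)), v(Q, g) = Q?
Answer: 88997/7920465937 - 6*√2/7920465937 ≈ 1.1235e-5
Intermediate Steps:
D(N) = 2*√2*√N (D(N) = √(N + N*7) = √(N + 7*N) = √(8*N) = 2*√2*√N)
1/(88997 + D(v(9, 13))) = 1/(88997 + 2*√2*√9) = 1/(88997 + 2*√2*3) = 1/(88997 + 6*√2)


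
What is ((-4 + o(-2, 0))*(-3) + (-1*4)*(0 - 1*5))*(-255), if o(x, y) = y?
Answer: -8160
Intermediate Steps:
((-4 + o(-2, 0))*(-3) + (-1*4)*(0 - 1*5))*(-255) = ((-4 + 0)*(-3) + (-1*4)*(0 - 1*5))*(-255) = (-4*(-3) - 4*(0 - 5))*(-255) = (12 - 4*(-5))*(-255) = (12 + 20)*(-255) = 32*(-255) = -8160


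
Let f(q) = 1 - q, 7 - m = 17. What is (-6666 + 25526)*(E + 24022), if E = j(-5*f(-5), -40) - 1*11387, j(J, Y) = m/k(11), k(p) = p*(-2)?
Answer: 2621351400/11 ≈ 2.3830e+8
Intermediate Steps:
m = -10 (m = 7 - 1*17 = 7 - 17 = -10)
k(p) = -2*p
j(J, Y) = 5/11 (j(J, Y) = -10/((-2*11)) = -10/(-22) = -10*(-1/22) = 5/11)
E = -125252/11 (E = 5/11 - 1*11387 = 5/11 - 11387 = -125252/11 ≈ -11387.)
(-6666 + 25526)*(E + 24022) = (-6666 + 25526)*(-125252/11 + 24022) = 18860*(138990/11) = 2621351400/11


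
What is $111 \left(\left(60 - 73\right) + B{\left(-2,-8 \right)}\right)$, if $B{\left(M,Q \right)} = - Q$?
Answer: $-555$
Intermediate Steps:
$111 \left(\left(60 - 73\right) + B{\left(-2,-8 \right)}\right) = 111 \left(\left(60 - 73\right) - -8\right) = 111 \left(\left(60 - 73\right) + 8\right) = 111 \left(-13 + 8\right) = 111 \left(-5\right) = -555$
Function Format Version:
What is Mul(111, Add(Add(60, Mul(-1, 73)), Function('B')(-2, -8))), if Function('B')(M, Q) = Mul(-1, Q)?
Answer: -555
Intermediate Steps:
Mul(111, Add(Add(60, Mul(-1, 73)), Function('B')(-2, -8))) = Mul(111, Add(Add(60, Mul(-1, 73)), Mul(-1, -8))) = Mul(111, Add(Add(60, -73), 8)) = Mul(111, Add(-13, 8)) = Mul(111, -5) = -555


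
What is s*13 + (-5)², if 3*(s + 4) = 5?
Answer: -16/3 ≈ -5.3333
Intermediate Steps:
s = -7/3 (s = -4 + (⅓)*5 = -4 + 5/3 = -7/3 ≈ -2.3333)
s*13 + (-5)² = -7/3*13 + (-5)² = -91/3 + 25 = -16/3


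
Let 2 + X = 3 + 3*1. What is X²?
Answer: 16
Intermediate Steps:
X = 4 (X = -2 + (3 + 3*1) = -2 + (3 + 3) = -2 + 6 = 4)
X² = 4² = 16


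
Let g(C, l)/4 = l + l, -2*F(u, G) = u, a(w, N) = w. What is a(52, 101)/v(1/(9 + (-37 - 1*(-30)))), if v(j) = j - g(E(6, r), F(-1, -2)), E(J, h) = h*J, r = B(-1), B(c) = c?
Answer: -104/7 ≈ -14.857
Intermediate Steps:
r = -1
F(u, G) = -u/2
E(J, h) = J*h
g(C, l) = 8*l (g(C, l) = 4*(l + l) = 4*(2*l) = 8*l)
v(j) = -4 + j (v(j) = j - 8*(-1/2*(-1)) = j - 8/2 = j - 1*4 = j - 4 = -4 + j)
a(52, 101)/v(1/(9 + (-37 - 1*(-30)))) = 52/(-4 + 1/(9 + (-37 - 1*(-30)))) = 52/(-4 + 1/(9 + (-37 + 30))) = 52/(-4 + 1/(9 - 7)) = 52/(-4 + 1/2) = 52/(-7/2) = 52*(-2/7) = -104/7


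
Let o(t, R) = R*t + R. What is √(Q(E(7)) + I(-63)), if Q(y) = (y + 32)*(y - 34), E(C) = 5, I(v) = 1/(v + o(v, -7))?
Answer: I*√147688422/371 ≈ 32.757*I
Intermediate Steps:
o(t, R) = R + R*t
I(v) = 1/(-7 - 6*v) (I(v) = 1/(v - 7*(1 + v)) = 1/(v + (-7 - 7*v)) = 1/(-7 - 6*v))
Q(y) = (-34 + y)*(32 + y) (Q(y) = (32 + y)*(-34 + y) = (-34 + y)*(32 + y))
√(Q(E(7)) + I(-63)) = √((-1088 + 5² - 2*5) + 1/(-7 - 6*(-63))) = √((-1088 + 25 - 10) + 1/(-7 + 378)) = √(-1073 + 1/371) = √(-398082/371) = I*√147688422/371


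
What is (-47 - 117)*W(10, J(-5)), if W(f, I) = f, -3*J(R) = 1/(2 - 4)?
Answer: -1640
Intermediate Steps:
J(R) = ⅙ (J(R) = -1/(3*(2 - 4)) = -⅓/(-2) = -⅓*(-½) = ⅙)
(-47 - 117)*W(10, J(-5)) = (-47 - 117)*10 = -164*10 = -1640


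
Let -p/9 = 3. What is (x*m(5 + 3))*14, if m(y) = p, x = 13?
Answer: -4914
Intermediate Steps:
p = -27 (p = -9*3 = -27)
m(y) = -27
(x*m(5 + 3))*14 = (13*(-27))*14 = -351*14 = -4914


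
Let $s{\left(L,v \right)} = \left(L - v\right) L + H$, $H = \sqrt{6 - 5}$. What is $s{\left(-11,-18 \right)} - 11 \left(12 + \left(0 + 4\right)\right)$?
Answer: $-252$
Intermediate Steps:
$H = 1$ ($H = \sqrt{1} = 1$)
$s{\left(L,v \right)} = 1 + L \left(L - v\right)$ ($s{\left(L,v \right)} = \left(L - v\right) L + 1 = L \left(L - v\right) + 1 = 1 + L \left(L - v\right)$)
$s{\left(-11,-18 \right)} - 11 \left(12 + \left(0 + 4\right)\right) = \left(1 + \left(-11\right)^{2} - \left(-11\right) \left(-18\right)\right) - 11 \left(12 + \left(0 + 4\right)\right) = \left(1 + 121 - 198\right) - 11 \left(12 + 4\right) = -76 - 176 = -252$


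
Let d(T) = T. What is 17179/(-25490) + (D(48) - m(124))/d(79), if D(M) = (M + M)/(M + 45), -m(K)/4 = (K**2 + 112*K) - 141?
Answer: 92009557789/62425010 ≈ 1473.9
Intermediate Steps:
m(K) = 564 - 448*K - 4*K**2 (m(K) = -4*((K**2 + 112*K) - 141) = -4*(-141 + K**2 + 112*K) = 564 - 448*K - 4*K**2)
D(M) = 2*M/(45 + M) (D(M) = (2*M)/(45 + M) = 2*M/(45 + M))
17179/(-25490) + (D(48) - m(124))/d(79) = 17179/(-25490) + (2*48/(45 + 48) - (564 - 448*124 - 4*124**2))/79 = 17179*(-1/25490) + (2*48/93 - (564 - 55552 - 4*15376))*(1/79) = -17179/25490 + (2*48*(1/93) - (564 - 55552 - 61504))*(1/79) = -17179/25490 + (32/31 - 1*(-116492))*(1/79) = -17179/25490 + (32/31 + 116492)*(1/79) = -17179/25490 + (3611284/31)*(1/79) = -17179/25490 + 3611284/2449 = 92009557789/62425010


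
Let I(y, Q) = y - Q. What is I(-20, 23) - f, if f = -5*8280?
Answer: 41357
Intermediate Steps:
f = -41400
I(-20, 23) - f = (-20 - 1*23) - 1*(-41400) = (-20 - 23) + 41400 = -43 + 41400 = 41357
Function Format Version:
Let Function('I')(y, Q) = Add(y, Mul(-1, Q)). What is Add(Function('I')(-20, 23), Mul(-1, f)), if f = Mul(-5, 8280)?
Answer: 41357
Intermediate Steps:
f = -41400
Add(Function('I')(-20, 23), Mul(-1, f)) = Add(Add(-20, Mul(-1, 23)), Mul(-1, -41400)) = Add(Add(-20, -23), 41400) = Add(-43, 41400) = 41357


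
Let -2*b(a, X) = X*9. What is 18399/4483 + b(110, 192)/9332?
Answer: 41956539/10458839 ≈ 4.0116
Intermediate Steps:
b(a, X) = -9*X/2 (b(a, X) = -X*9/2 = -9*X/2)
18399/4483 + b(110, 192)/9332 = 18399/4483 - 9/2*192/9332 = 18399*(1/4483) - 864*1/9332 = 18399/4483 - 216/2333 = 41956539/10458839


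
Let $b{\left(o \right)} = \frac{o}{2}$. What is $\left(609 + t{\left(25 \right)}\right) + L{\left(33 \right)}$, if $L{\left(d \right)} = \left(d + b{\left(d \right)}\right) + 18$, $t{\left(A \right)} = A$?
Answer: $\frac{1403}{2} \approx 701.5$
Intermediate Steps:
$b{\left(o \right)} = \frac{o}{2}$ ($b{\left(o \right)} = o \frac{1}{2} = \frac{o}{2}$)
$L{\left(d \right)} = 18 + \frac{3 d}{2}$ ($L{\left(d \right)} = \left(d + \frac{d}{2}\right) + 18 = \frac{3 d}{2} + 18 = 18 + \frac{3 d}{2}$)
$\left(609 + t{\left(25 \right)}\right) + L{\left(33 \right)} = \left(609 + 25\right) + \left(18 + \frac{3}{2} \cdot 33\right) = 634 + \left(18 + \frac{99}{2}\right) = 634 + \frac{135}{2} = \frac{1403}{2}$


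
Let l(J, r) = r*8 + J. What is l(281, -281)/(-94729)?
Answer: 1967/94729 ≈ 0.020764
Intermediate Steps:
l(J, r) = J + 8*r (l(J, r) = 8*r + J = J + 8*r)
l(281, -281)/(-94729) = (281 + 8*(-281))/(-94729) = (281 - 2248)*(-1/94729) = -1967*(-1/94729) = 1967/94729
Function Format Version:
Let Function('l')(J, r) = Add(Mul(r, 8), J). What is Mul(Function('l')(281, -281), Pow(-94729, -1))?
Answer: Rational(1967, 94729) ≈ 0.020764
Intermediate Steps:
Function('l')(J, r) = Add(J, Mul(8, r)) (Function('l')(J, r) = Add(Mul(8, r), J) = Add(J, Mul(8, r)))
Mul(Function('l')(281, -281), Pow(-94729, -1)) = Mul(Add(281, Mul(8, -281)), Pow(-94729, -1)) = Mul(Add(281, -2248), Rational(-1, 94729)) = Mul(-1967, Rational(-1, 94729)) = Rational(1967, 94729)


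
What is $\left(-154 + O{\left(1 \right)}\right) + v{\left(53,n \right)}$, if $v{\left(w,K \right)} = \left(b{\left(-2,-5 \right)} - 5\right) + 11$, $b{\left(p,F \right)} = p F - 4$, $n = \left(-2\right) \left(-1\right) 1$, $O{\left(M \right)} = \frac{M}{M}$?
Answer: $-141$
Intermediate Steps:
$O{\left(M \right)} = 1$
$n = 2$ ($n = 2 \cdot 1 = 2$)
$b{\left(p,F \right)} = -4 + F p$ ($b{\left(p,F \right)} = F p - 4 = -4 + F p$)
$v{\left(w,K \right)} = 12$ ($v{\left(w,K \right)} = \left(\left(-4 - -10\right) - 5\right) + 11 = \left(\left(-4 + 10\right) - 5\right) + 11 = \left(6 - 5\right) + 11 = 1 + 11 = 12$)
$\left(-154 + O{\left(1 \right)}\right) + v{\left(53,n \right)} = \left(-154 + 1\right) + 12 = -153 + 12 = -141$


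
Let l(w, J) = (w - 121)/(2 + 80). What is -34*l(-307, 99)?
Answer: 7276/41 ≈ 177.46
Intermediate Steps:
l(w, J) = -121/82 + w/82 (l(w, J) = (-121 + w)/82 = (-121 + w)*(1/82) = -121/82 + w/82)
-34*l(-307, 99) = -34*(-121/82 + (1/82)*(-307)) = -34*(-121/82 - 307/82) = -34*(-214/41) = 7276/41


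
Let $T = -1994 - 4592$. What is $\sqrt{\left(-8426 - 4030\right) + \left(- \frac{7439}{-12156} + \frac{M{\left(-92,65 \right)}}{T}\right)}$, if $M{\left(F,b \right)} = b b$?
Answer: $\frac{i \sqrt{4989815443283801217}}{20014854} \approx 111.61 i$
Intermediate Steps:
$T = -6586$ ($T = -1994 - 4592 = -6586$)
$M{\left(F,b \right)} = b^{2}$
$\sqrt{\left(-8426 - 4030\right) + \left(- \frac{7439}{-12156} + \frac{M{\left(-92,65 \right)}}{T}\right)} = \sqrt{\left(-8426 - 4030\right) + \left(- \frac{7439}{-12156} + \frac{65^{2}}{-6586}\right)} = \sqrt{-12456 + \left(\left(-7439\right) \left(- \frac{1}{12156}\right) + 4225 \left(- \frac{1}{6586}\right)\right)} = \sqrt{-12456 + \left(\frac{7439}{12156} - \frac{4225}{6586}\right)} = \sqrt{-12456 - \frac{1182923}{40029708}} = \sqrt{- \frac{498611225771}{40029708}} = \frac{i \sqrt{4989815443283801217}}{20014854}$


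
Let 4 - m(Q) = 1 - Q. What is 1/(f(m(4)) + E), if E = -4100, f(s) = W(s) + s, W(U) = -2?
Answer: -1/4095 ≈ -0.00024420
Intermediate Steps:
m(Q) = 3 + Q (m(Q) = 4 - (1 - Q) = 4 + (-1 + Q) = 3 + Q)
f(s) = -2 + s
1/(f(m(4)) + E) = 1/((-2 + (3 + 4)) - 4100) = 1/((-2 + 7) - 4100) = 1/(5 - 4100) = 1/(-4095) = -1/4095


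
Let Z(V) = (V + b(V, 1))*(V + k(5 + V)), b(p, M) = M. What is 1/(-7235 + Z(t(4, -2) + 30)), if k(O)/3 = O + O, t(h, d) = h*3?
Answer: 1/6697 ≈ 0.00014932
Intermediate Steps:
t(h, d) = 3*h
k(O) = 6*O (k(O) = 3*(O + O) = 3*(2*O) = 6*O)
Z(V) = (1 + V)*(30 + 7*V) (Z(V) = (V + 1)*(V + 6*(5 + V)) = (1 + V)*(V + (30 + 6*V)) = (1 + V)*(30 + 7*V))
1/(-7235 + Z(t(4, -2) + 30)) = 1/(-7235 + (30 + 7*(3*4 + 30)² + 37*(3*4 + 30))) = 1/(-7235 + (30 + 7*(12 + 30)² + 37*(12 + 30))) = 1/(-7235 + (30 + 7*42² + 37*42)) = 1/(-7235 + (30 + 7*1764 + 1554)) = 1/(-7235 + (30 + 12348 + 1554)) = 1/(-7235 + 13932) = 1/6697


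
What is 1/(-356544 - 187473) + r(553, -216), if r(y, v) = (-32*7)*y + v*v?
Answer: -42006816673/544017 ≈ -77216.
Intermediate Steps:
r(y, v) = v**2 - 224*y (r(y, v) = -224*y + v**2 = v**2 - 224*y)
1/(-356544 - 187473) + r(553, -216) = 1/(-356544 - 187473) + ((-216)**2 - 224*553) = 1/(-544017) + (46656 - 123872) = -1/544017 - 77216 = -42006816673/544017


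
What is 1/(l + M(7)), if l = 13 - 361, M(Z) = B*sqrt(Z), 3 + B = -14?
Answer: -348/119081 + 17*sqrt(7)/119081 ≈ -0.0025447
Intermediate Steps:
B = -17 (B = -3 - 14 = -17)
M(Z) = -17*sqrt(Z)
l = -348
1/(l + M(7)) = 1/(-348 - 17*sqrt(7))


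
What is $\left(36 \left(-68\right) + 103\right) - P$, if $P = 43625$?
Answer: $-45970$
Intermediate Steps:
$\left(36 \left(-68\right) + 103\right) - P = \left(36 \left(-68\right) + 103\right) - 43625 = \left(-2448 + 103\right) - 43625 = -2345 - 43625 = -45970$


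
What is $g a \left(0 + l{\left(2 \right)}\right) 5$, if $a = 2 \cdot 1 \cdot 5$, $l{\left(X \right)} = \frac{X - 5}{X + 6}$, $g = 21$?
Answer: $- \frac{1575}{4} \approx -393.75$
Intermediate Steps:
$l{\left(X \right)} = \frac{-5 + X}{6 + X}$
$a = 10$ ($a = 2 \cdot 5 = 10$)
$g a \left(0 + l{\left(2 \right)}\right) 5 = 21 \cdot 10 \left(0 + \frac{-5 + 2}{6 + 2}\right) 5 = 210 \left(0 + \frac{1}{8} \left(-3\right)\right) 5 = 210 \left(0 - \frac{3}{8}\right) 5 = 210 \left(\left(- \frac{3}{8}\right) 5\right) = 210 \left(- \frac{15}{8}\right) = - \frac{1575}{4}$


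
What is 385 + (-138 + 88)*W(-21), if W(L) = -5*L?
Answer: -4865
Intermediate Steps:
385 + (-138 + 88)*W(-21) = 385 + (-138 + 88)*(-5*(-21)) = 385 - 50*105 = 385 - 5250 = -4865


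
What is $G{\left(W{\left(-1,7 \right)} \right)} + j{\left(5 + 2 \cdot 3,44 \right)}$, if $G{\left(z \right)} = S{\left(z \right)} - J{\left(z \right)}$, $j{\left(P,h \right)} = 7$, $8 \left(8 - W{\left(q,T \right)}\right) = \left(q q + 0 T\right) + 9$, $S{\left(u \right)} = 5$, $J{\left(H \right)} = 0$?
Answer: $12$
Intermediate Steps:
$W{\left(q,T \right)} = \frac{55}{8} - \frac{q^{2}}{8}$ ($W{\left(q,T \right)} = 8 - \frac{\left(q q + 0 T\right) + 9}{8} = 8 - \frac{\left(q^{2} + 0\right) + 9}{8} = 8 - \frac{q^{2} + 9}{8} = 8 - \frac{9 + q^{2}}{8} = 8 - \left(\frac{9}{8} + \frac{q^{2}}{8}\right) = \frac{55}{8} - \frac{q^{2}}{8}$)
$G{\left(z \right)} = 5$ ($G{\left(z \right)} = 5 - 0 = 5 + 0 = 5$)
$G{\left(W{\left(-1,7 \right)} \right)} + j{\left(5 + 2 \cdot 3,44 \right)} = 5 + 7 = 12$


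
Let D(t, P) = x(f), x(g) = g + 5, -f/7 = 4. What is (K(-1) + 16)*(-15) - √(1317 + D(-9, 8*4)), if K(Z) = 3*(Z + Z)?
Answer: -150 - √1294 ≈ -185.97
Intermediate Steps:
f = -28 (f = -7*4 = -28)
x(g) = 5 + g
D(t, P) = -23 (D(t, P) = 5 - 28 = -23)
K(Z) = 6*Z (K(Z) = 3*(2*Z) = 6*Z)
(K(-1) + 16)*(-15) - √(1317 + D(-9, 8*4)) = (6*(-1) + 16)*(-15) - √(1317 - 23) = (-6 + 16)*(-15) - √1294 = 10*(-15) - √1294 = -150 - √1294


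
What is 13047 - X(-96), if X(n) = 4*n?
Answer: 13431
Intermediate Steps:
13047 - X(-96) = 13047 - 4*(-96) = 13047 - 1*(-384) = 13047 + 384 = 13431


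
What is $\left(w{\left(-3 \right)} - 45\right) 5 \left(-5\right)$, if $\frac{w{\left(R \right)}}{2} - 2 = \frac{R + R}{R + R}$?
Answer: $975$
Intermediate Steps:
$w{\left(R \right)} = 6$ ($w{\left(R \right)} = 4 + 2 \frac{R + R}{R + R} = 4 + 2 \frac{2 R}{2 R} = 4 + 2 \cdot 2 R \frac{1}{2 R} = 4 + 2 \cdot 1 = 4 + 2 = 6$)
$\left(w{\left(-3 \right)} - 45\right) 5 \left(-5\right) = \left(6 - 45\right) 5 \left(-5\right) = \left(-39\right) \left(-25\right) = 975$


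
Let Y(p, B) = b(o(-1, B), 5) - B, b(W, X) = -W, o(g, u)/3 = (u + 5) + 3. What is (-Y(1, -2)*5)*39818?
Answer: 3185440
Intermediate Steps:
o(g, u) = 24 + 3*u (o(g, u) = 3*((u + 5) + 3) = 3*((5 + u) + 3) = 3*(8 + u) = 24 + 3*u)
Y(p, B) = -24 - 4*B (Y(p, B) = -(24 + 3*B) - B = (-24 - 3*B) - B = -24 - 4*B)
(-Y(1, -2)*5)*39818 = (-(-24 - 4*(-2))*5)*39818 = (-(-24 + 8)*5)*39818 = (-1*(-16)*5)*39818 = (16*5)*39818 = 80*39818 = 3185440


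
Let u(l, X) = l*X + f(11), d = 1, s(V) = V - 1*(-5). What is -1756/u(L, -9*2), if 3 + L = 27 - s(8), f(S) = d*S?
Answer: 1756/187 ≈ 9.3904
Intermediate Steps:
s(V) = 5 + V (s(V) = V + 5 = 5 + V)
f(S) = S (f(S) = 1*S = S)
L = 11 (L = -3 + (27 - (5 + 8)) = -3 + (27 - 1*13) = -3 + (27 - 13) = -3 + 14 = 11)
u(l, X) = 11 + X*l (u(l, X) = l*X + 11 = X*l + 11 = 11 + X*l)
-1756/u(L, -9*2) = -1756/(11 - 9*2*11) = -1756/(11 - 18*11) = -1756/(11 - 198) = -1756/(-187) = -1756*(-1/187) = 1756/187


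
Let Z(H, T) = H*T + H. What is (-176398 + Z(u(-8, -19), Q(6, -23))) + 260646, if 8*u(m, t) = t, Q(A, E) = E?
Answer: 337201/4 ≈ 84300.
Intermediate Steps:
u(m, t) = t/8
Z(H, T) = H + H*T
(-176398 + Z(u(-8, -19), Q(6, -23))) + 260646 = (-176398 + ((⅛)*(-19))*(1 - 23)) + 260646 = (-176398 - 19/8*(-22)) + 260646 = (-176398 + 209/4) + 260646 = -705383/4 + 260646 = 337201/4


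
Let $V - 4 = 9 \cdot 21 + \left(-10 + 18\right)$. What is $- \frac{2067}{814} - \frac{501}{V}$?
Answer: $- \frac{274427}{54538} \approx -5.0318$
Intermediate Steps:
$V = 201$ ($V = 4 + \left(9 \cdot 21 + \left(-10 + 18\right)\right) = 4 + \left(189 + 8\right) = 4 + 197 = 201$)
$- \frac{2067}{814} - \frac{501}{V} = - \frac{2067}{814} - \frac{501}{201} = \left(-2067\right) \frac{1}{814} - \frac{167}{67} = - \frac{2067}{814} - \frac{167}{67} = - \frac{274427}{54538}$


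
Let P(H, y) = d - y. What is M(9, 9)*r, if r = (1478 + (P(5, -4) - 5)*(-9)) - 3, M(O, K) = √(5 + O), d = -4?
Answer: 1520*√14 ≈ 5687.3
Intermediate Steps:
P(H, y) = -4 - y
r = 1520 (r = (1478 + ((-4 - 1*(-4)) - 5)*(-9)) - 3 = (1478 + ((-4 + 4) - 5)*(-9)) - 3 = (1478 + (0 - 5)*(-9)) - 3 = (1478 - 5*(-9)) - 3 = (1478 + 45) - 3 = 1523 - 3 = 1520)
M(9, 9)*r = √(5 + 9)*1520 = √14*1520 = 1520*√14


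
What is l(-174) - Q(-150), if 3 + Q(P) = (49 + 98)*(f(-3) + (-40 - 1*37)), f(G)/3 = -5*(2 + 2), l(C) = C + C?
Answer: 19794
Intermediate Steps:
l(C) = 2*C
f(G) = -60 (f(G) = 3*(-5*(2 + 2)) = 3*(-5*4) = 3*(-20) = -60)
Q(P) = -20142 (Q(P) = -3 + (49 + 98)*(-60 + (-40 - 1*37)) = -3 + 147*(-60 + (-40 - 37)) = -3 + 147*(-60 - 77) = -3 + 147*(-137) = -3 - 20139 = -20142)
l(-174) - Q(-150) = 2*(-174) - 1*(-20142) = -348 + 20142 = 19794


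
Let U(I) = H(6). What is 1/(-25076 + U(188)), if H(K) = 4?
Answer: -1/25072 ≈ -3.9885e-5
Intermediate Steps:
U(I) = 4
1/(-25076 + U(188)) = 1/(-25076 + 4) = 1/(-25072) = -1/25072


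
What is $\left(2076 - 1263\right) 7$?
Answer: $5691$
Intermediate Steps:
$\left(2076 - 1263\right) 7 = 813 \cdot 7 = 5691$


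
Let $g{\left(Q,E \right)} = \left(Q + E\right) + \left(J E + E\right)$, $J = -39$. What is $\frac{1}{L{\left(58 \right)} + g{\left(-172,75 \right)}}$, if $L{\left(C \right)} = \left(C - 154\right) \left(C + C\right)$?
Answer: $- \frac{1}{14083} \approx -7.1008 \cdot 10^{-5}$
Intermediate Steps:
$L{\left(C \right)} = 2 C \left(-154 + C\right)$ ($L{\left(C \right)} = \left(-154 + C\right) 2 C = 2 C \left(-154 + C\right)$)
$g{\left(Q,E \right)} = Q - 37 E$ ($g{\left(Q,E \right)} = \left(Q + E\right) + \left(- 39 E + E\right) = \left(E + Q\right) - 38 E = Q - 37 E$)
$\frac{1}{L{\left(58 \right)} + g{\left(-172,75 \right)}} = \frac{1}{2 \cdot 58 \left(-154 + 58\right) - 2947} = \frac{1}{2 \cdot 58 \left(-96\right) - 2947} = \frac{1}{-11136 - 2947} = \frac{1}{-14083} = - \frac{1}{14083}$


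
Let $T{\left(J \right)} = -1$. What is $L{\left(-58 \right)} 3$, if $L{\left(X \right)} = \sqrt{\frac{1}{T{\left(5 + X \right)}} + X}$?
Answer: $3 i \sqrt{59} \approx 23.043 i$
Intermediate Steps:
$L{\left(X \right)} = \sqrt{-1 + X}$ ($L{\left(X \right)} = \sqrt{\frac{1}{-1} + X} = \sqrt{-1 + X}$)
$L{\left(-58 \right)} 3 = \sqrt{-1 - 58} \cdot 3 = \sqrt{-59} \cdot 3 = i \sqrt{59} \cdot 3 = 3 i \sqrt{59}$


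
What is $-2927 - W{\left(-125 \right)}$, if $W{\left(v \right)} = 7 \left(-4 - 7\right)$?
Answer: $-2850$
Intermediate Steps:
$W{\left(v \right)} = -77$ ($W{\left(v \right)} = 7 \left(-11\right) = -77$)
$-2927 - W{\left(-125 \right)} = -2927 - -77 = -2927 + 77 = -2850$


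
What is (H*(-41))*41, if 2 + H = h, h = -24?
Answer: 43706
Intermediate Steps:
H = -26 (H = -2 - 24 = -26)
(H*(-41))*41 = -26*(-41)*41 = 1066*41 = 43706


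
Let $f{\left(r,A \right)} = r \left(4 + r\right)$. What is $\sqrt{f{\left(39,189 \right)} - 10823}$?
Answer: $i \sqrt{9146} \approx 95.635 i$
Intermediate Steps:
$\sqrt{f{\left(39,189 \right)} - 10823} = \sqrt{39 \left(4 + 39\right) - 10823} = \sqrt{39 \cdot 43 - 10823} = \sqrt{1677 - 10823} = \sqrt{-9146} = i \sqrt{9146}$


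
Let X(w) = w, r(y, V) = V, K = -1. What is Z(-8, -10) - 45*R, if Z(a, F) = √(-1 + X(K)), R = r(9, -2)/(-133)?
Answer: -90/133 + I*√2 ≈ -0.67669 + 1.4142*I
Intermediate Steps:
R = 2/133 (R = -2/(-133) = -2*(-1/133) = 2/133 ≈ 0.015038)
Z(a, F) = I*√2 (Z(a, F) = √(-1 - 1) = √(-2) = I*√2)
Z(-8, -10) - 45*R = I*√2 - 45*2/133 = I*√2 - 90/133 = -90/133 + I*√2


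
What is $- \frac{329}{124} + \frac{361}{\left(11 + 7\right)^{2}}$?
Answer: $- \frac{7729}{5022} \approx -1.539$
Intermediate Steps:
$- \frac{329}{124} + \frac{361}{\left(11 + 7\right)^{2}} = \left(-329\right) \frac{1}{124} + \frac{361}{18^{2}} = - \frac{329}{124} + \frac{361}{324} = - \frac{7729}{5022}$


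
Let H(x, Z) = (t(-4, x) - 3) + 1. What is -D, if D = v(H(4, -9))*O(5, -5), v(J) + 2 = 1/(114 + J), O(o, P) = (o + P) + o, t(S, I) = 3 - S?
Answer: 1185/119 ≈ 9.9580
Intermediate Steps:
O(o, P) = P + 2*o (O(o, P) = (P + o) + o = P + 2*o)
H(x, Z) = 5 (H(x, Z) = ((3 - 1*(-4)) - 3) + 1 = ((3 + 4) - 3) + 1 = (7 - 3) + 1 = 4 + 1 = 5)
v(J) = -2 + 1/(114 + J)
D = -1185/119 (D = ((-227 - 2*5)/(114 + 5))*(-5 + 2*5) = ((-227 - 10)/119)*(-5 + 10) = ((1/119)*(-237))*5 = -237/119*5 = -1185/119 ≈ -9.9580)
-D = -1*(-1185/119) = 1185/119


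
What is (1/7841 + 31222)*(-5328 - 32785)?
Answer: -9330508436439/7841 ≈ -1.1900e+9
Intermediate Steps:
(1/7841 + 31222)*(-5328 - 32785) = (1/7841 + 31222)*(-38113) = (244811703/7841)*(-38113) = -9330508436439/7841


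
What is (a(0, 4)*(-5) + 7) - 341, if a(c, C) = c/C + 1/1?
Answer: -339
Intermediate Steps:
a(c, C) = 1 + c/C (a(c, C) = c/C + 1*1 = c/C + 1 = 1 + c/C)
(a(0, 4)*(-5) + 7) - 341 = (((4 + 0)/4)*(-5) + 7) - 341 = (((¼)*4)*(-5) + 7) - 341 = (1*(-5) + 7) - 341 = (-5 + 7) - 341 = 2 - 341 = -339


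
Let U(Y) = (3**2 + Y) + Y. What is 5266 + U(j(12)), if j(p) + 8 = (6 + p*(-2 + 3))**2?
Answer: 5907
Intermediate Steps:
j(p) = -8 + (6 + p)**2 (j(p) = -8 + (6 + p*(-2 + 3))**2 = -8 + (6 + p*1)**2 = -8 + (6 + p)**2)
U(Y) = 9 + 2*Y (U(Y) = (9 + Y) + Y = 9 + 2*Y)
5266 + U(j(12)) = 5266 + (9 + 2*(-8 + (6 + 12)**2)) = 5266 + (9 + 2*(-8 + 18**2)) = 5266 + (9 + 2*(-8 + 324)) = 5266 + (9 + 2*316) = 5266 + (9 + 632) = 5266 + 641 = 5907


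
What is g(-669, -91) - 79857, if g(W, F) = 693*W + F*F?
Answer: -535193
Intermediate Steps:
g(W, F) = F**2 + 693*W (g(W, F) = 693*W + F**2 = F**2 + 693*W)
g(-669, -91) - 79857 = ((-91)**2 + 693*(-669)) - 79857 = (8281 - 463617) - 79857 = -455336 - 79857 = -535193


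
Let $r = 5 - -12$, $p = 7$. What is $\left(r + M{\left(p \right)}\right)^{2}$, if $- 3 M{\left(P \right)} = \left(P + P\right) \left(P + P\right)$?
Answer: $\frac{21025}{9} \approx 2336.1$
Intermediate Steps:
$r = 17$ ($r = 5 + 12 = 17$)
$M{\left(P \right)} = - \frac{4 P^{2}}{3}$ ($M{\left(P \right)} = - \frac{\left(P + P\right) \left(P + P\right)}{3} = - \frac{2 P 2 P}{3} = - \frac{4 P^{2}}{3}$)
$\left(r + M{\left(p \right)}\right)^{2} = \left(17 - \frac{4 \cdot 7^{2}}{3}\right)^{2} = \left(17 - \frac{196}{3}\right)^{2} = \left(- \frac{145}{3}\right)^{2} = \frac{21025}{9}$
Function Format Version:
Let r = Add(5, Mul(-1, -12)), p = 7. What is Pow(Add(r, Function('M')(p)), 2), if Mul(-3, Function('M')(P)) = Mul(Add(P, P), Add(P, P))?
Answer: Rational(21025, 9) ≈ 2336.1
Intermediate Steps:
r = 17 (r = Add(5, 12) = 17)
Function('M')(P) = Mul(Rational(-4, 3), Pow(P, 2)) (Function('M')(P) = Mul(Rational(-1, 3), Mul(Add(P, P), Add(P, P))) = Mul(Rational(-1, 3), Mul(Mul(2, P), Mul(2, P))) = Mul(Rational(-1, 3), Mul(4, Pow(P, 2))) = Mul(Rational(-4, 3), Pow(P, 2)))
Pow(Add(r, Function('M')(p)), 2) = Pow(Add(17, Mul(Rational(-4, 3), Pow(7, 2))), 2) = Pow(Add(17, Mul(Rational(-4, 3), 49)), 2) = Pow(Add(17, Rational(-196, 3)), 2) = Pow(Rational(-145, 3), 2) = Rational(21025, 9)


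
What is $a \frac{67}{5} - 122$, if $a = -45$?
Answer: $-725$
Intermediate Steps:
$a \frac{67}{5} - 122 = - 45 \cdot \frac{67}{5} - 122 = - 45 \cdot 67 \cdot \frac{1}{5} - 122 = \left(-45\right) \frac{67}{5} - 122 = -603 - 122 = -725$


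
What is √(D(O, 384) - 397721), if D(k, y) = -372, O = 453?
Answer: I*√398093 ≈ 630.95*I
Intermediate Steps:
√(D(O, 384) - 397721) = √(-372 - 397721) = √(-398093) = I*√398093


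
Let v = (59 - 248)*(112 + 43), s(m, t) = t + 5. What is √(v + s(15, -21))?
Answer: I*√29311 ≈ 171.2*I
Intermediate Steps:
s(m, t) = 5 + t
v = -29295 (v = -189*155 = -29295)
√(v + s(15, -21)) = √(-29295 + (5 - 21)) = √(-29295 - 16) = √(-29311) = I*√29311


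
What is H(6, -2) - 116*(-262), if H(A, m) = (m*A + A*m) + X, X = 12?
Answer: 30380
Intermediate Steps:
H(A, m) = 12 + 2*A*m (H(A, m) = (m*A + A*m) + 12 = (A*m + A*m) + 12 = 2*A*m + 12 = 12 + 2*A*m)
H(6, -2) - 116*(-262) = (12 + 2*6*(-2)) - 116*(-262) = (12 - 24) + 30392 = -12 + 30392 = 30380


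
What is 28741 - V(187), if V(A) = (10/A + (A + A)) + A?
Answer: 5269650/187 ≈ 28180.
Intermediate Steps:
V(A) = 3*A + 10/A (V(A) = (10/A + 2*A) + A = (2*A + 10/A) + A = 3*A + 10/A)
28741 - V(187) = 28741 - (3*187 + 10/187) = 28741 - (561 + 10*(1/187)) = 28741 - (561 + 10/187) = 28741 - 1*104917/187 = 28741 - 104917/187 = 5269650/187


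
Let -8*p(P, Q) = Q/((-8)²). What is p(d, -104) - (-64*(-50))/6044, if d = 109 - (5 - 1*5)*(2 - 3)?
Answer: -31557/96704 ≈ -0.32633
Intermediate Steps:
d = 109 (d = 109 - (5 - 5)*(-1) = 109 - 0*(-1) = 109 - 1*0 = 109 + 0 = 109)
p(P, Q) = -Q/512 (p(P, Q) = -Q/(8*((-8)²)) = -Q/(8*64) = -Q/512)
p(d, -104) - (-64*(-50))/6044 = -1/512*(-104) - (-64*(-50))/6044 = 13/64 - 3200/6044 = 13/64 - 1*800/1511 = 13/64 - 800/1511 = -31557/96704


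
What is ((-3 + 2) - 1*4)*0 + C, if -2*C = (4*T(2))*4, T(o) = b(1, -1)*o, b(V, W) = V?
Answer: -16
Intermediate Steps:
T(o) = o (T(o) = 1*o = o)
C = -16 (C = -4*2*4/2 = -4*4 = -½*32 = -16)
((-3 + 2) - 1*4)*0 + C = ((-3 + 2) - 1*4)*0 - 16 = (-1 - 4)*0 - 16 = -5*0 - 16 = 0 - 16 = -16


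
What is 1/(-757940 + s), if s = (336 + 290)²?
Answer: -1/366064 ≈ -2.7318e-6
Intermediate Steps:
s = 391876 (s = 626² = 391876)
1/(-757940 + s) = 1/(-757940 + 391876) = 1/(-366064) = -1/366064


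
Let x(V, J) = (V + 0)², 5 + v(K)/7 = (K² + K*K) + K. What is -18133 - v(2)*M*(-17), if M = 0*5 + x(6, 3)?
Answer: 3287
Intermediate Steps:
v(K) = -35 + 7*K + 14*K² (v(K) = -35 + 7*((K² + K*K) + K) = -35 + 7*((K² + K²) + K) = -35 + 7*(2*K² + K) = -35 + 7*(K + 2*K²) = -35 + (7*K + 14*K²) = -35 + 7*K + 14*K²)
x(V, J) = V²
M = 36 (M = 0*5 + 6² = 0 + 36 = 36)
-18133 - v(2)*M*(-17) = -18133 - (-35 + 7*2 + 14*2²)*36*(-17) = -18133 - (-35 + 14 + 14*4)*36*(-17) = -18133 - (-35 + 14 + 56)*36*(-17) = -18133 - 35*36*(-17) = -18133 - 1260*(-17) = -18133 - 1*(-21420) = -18133 + 21420 = 3287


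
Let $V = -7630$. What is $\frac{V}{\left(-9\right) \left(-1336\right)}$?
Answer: $- \frac{3815}{6012} \approx -0.63456$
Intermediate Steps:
$\frac{V}{\left(-9\right) \left(-1336\right)} = - \frac{7630}{\left(-9\right) \left(-1336\right)} = - \frac{7630}{12024} = \left(-7630\right) \frac{1}{12024} = - \frac{3815}{6012}$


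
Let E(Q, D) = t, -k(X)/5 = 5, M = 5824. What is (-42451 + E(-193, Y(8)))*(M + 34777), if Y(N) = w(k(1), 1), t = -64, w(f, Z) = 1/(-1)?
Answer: -1726151515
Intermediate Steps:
k(X) = -25 (k(X) = -5*5 = -25)
w(f, Z) = -1
Y(N) = -1
E(Q, D) = -64
(-42451 + E(-193, Y(8)))*(M + 34777) = (-42451 - 64)*(5824 + 34777) = -42515*40601 = -1726151515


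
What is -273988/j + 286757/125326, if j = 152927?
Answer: 9515067651/19165729202 ≈ 0.49646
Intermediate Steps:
-273988/j + 286757/125326 = -273988/152927 + 286757/125326 = 9515067651/19165729202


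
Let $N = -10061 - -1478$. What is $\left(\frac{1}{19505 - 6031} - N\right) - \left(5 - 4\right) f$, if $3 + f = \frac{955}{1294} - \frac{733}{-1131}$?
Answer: $\frac{42320832563873}{4929846909} \approx 8584.6$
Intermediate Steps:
$N = -8583$ ($N = -10061 + 1478 = -8583$)
$f = - \frac{2361935}{1463514}$ ($f = -3 + \left(\frac{955}{1294} - \frac{733}{-1131}\right) = -3 + \left(955 \cdot \frac{1}{1294} - - \frac{733}{1131}\right) = -3 + \left(\frac{955}{1294} + \frac{733}{1131}\right) = -3 + \frac{2028607}{1463514} = - \frac{2361935}{1463514} \approx -1.6139$)
$\left(\frac{1}{19505 - 6031} - N\right) - \left(5 - 4\right) f = \left(\frac{1}{19505 - 6031} - -8583\right) - \left(5 - 4\right) \left(- \frac{2361935}{1463514}\right) = \left(\frac{1}{13474} + 8583\right) - \left(5 - 4\right) \left(- \frac{2361935}{1463514}\right) = \left(\frac{1}{13474} + 8583\right) - 1 \left(- \frac{2361935}{1463514}\right) = \frac{115647343}{13474} - - \frac{2361935}{1463514} = \frac{115647343}{13474} + \frac{2361935}{1463514} = \frac{42320832563873}{4929846909}$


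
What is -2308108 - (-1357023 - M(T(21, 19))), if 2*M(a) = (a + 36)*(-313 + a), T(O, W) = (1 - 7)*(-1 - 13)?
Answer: -964825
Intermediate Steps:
T(O, W) = 84 (T(O, W) = -6*(-14) = 84)
M(a) = (-313 + a)*(36 + a)/2 (M(a) = ((a + 36)*(-313 + a))/2 = ((36 + a)*(-313 + a))/2 = ((-313 + a)*(36 + a))/2 = (-313 + a)*(36 + a)/2)
-2308108 - (-1357023 - M(T(21, 19))) = -2308108 - (-1357023 - (-5634 + (1/2)*84**2 - 277/2*84)) = -2308108 - (-1357023 - (-5634 + (1/2)*7056 - 11634)) = -2308108 - (-1357023 - (-5634 + 3528 - 11634)) = -2308108 - (-1357023 - 1*(-13740)) = -2308108 - (-1357023 + 13740) = -2308108 - 1*(-1343283) = -2308108 + 1343283 = -964825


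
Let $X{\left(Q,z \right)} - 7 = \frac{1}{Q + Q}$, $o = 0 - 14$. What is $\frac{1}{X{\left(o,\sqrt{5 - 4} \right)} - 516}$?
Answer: $- \frac{28}{14253} \approx -0.0019645$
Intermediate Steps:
$o = -14$ ($o = 0 - 14 = -14$)
$X{\left(Q,z \right)} = 7 + \frac{1}{2 Q}$ ($X{\left(Q,z \right)} = 7 + \frac{1}{Q + Q} = 7 + \frac{1}{2 Q}$)
$\frac{1}{X{\left(o,\sqrt{5 - 4} \right)} - 516} = \frac{1}{\left(7 + \frac{1}{2 \left(-14\right)}\right) - 516} = \frac{1}{\left(7 + \frac{1}{2} \left(- \frac{1}{14}\right)\right) - 516} = \frac{1}{\left(7 - \frac{1}{28}\right) - 516} = \frac{1}{\frac{195}{28} - 516} = \frac{1}{- \frac{14253}{28}} = - \frac{28}{14253}$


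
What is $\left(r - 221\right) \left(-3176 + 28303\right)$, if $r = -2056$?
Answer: $-57214179$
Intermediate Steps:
$\left(r - 221\right) \left(-3176 + 28303\right) = \left(-2056 - 221\right) \left(-3176 + 28303\right) = \left(-2277\right) 25127 = -57214179$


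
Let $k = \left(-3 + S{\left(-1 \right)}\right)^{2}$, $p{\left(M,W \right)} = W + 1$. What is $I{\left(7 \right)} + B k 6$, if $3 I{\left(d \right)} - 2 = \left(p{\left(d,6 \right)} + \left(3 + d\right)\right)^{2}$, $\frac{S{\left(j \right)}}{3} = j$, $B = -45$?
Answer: $-9623$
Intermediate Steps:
$S{\left(j \right)} = 3 j$
$p{\left(M,W \right)} = 1 + W$
$k = 36$ ($k = \left(-3 + 3 \left(-1\right)\right)^{2} = \left(-3 - 3\right)^{2} = \left(-6\right)^{2} = 36$)
$I{\left(d \right)} = \frac{2}{3} + \frac{\left(10 + d\right)^{2}}{3}$ ($I{\left(d \right)} = \frac{2}{3} + \frac{\left(\left(1 + 6\right) + \left(3 + d\right)\right)^{2}}{3} = \frac{2}{3} + \frac{\left(7 + \left(3 + d\right)\right)^{2}}{3} = \frac{2}{3} + \frac{\left(10 + d\right)^{2}}{3}$)
$I{\left(7 \right)} + B k 6 = \left(\frac{2}{3} + \frac{\left(10 + 7\right)^{2}}{3}\right) - 45 \cdot 36 \cdot 6 = \left(\frac{2}{3} + \frac{17^{2}}{3}\right) - 9720 = \left(\frac{2}{3} + \frac{1}{3} \cdot 289\right) - 9720 = \left(\frac{2}{3} + \frac{289}{3}\right) - 9720 = 97 - 9720 = -9623$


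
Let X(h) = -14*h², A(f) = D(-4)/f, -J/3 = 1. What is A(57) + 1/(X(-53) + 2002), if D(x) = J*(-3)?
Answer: 111953/709156 ≈ 0.15787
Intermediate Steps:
J = -3 (J = -3*1 = -3)
D(x) = 9 (D(x) = -3*(-3) = 9)
A(f) = 9/f
A(57) + 1/(X(-53) + 2002) = 9/57 + 1/(-14*(-53)² + 2002) = 9*(1/57) + 1/(-14*2809 + 2002) = 3/19 + 1/(-39326 + 2002) = 3/19 + 1/(-37324) = 3/19 - 1/37324 = 111953/709156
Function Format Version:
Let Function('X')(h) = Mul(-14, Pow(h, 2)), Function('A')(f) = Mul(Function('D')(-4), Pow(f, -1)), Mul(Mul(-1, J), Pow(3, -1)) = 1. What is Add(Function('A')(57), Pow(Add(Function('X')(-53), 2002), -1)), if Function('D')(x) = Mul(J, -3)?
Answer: Rational(111953, 709156) ≈ 0.15787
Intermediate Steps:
J = -3 (J = Mul(-3, 1) = -3)
Function('D')(x) = 9 (Function('D')(x) = Mul(-3, -3) = 9)
Function('A')(f) = Mul(9, Pow(f, -1))
Add(Function('A')(57), Pow(Add(Function('X')(-53), 2002), -1)) = Add(Mul(9, Pow(57, -1)), Pow(Add(Mul(-14, Pow(-53, 2)), 2002), -1)) = Add(Mul(9, Rational(1, 57)), Pow(Add(Mul(-14, 2809), 2002), -1)) = Add(Rational(3, 19), Pow(Add(-39326, 2002), -1)) = Add(Rational(3, 19), Pow(-37324, -1)) = Add(Rational(3, 19), Rational(-1, 37324)) = Rational(111953, 709156)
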